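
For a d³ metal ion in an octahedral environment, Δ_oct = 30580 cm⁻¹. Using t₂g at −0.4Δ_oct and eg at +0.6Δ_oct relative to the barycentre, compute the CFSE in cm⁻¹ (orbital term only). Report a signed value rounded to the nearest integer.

Electron filling gives t₂g³ eg⁰.
CFSE(orbital) = 3×(-0.4Δ_oct) + 0×(0.6Δ_oct) = -1.2Δ_oct; with Δ_oct = 30580 cm⁻¹ that is -36696 cm⁻¹.

-36696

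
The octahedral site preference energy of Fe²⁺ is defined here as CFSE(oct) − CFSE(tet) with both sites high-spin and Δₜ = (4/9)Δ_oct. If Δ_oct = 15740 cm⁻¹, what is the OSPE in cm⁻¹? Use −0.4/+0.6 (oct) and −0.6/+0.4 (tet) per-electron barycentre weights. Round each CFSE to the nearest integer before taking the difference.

-2099

Fe²⁺: group 8, so d-count = 8 − 2 = 6.
In an octahedral site d⁶ (HS) is t2g^4 e_g^2, giving CFSE(oct) = -0.4Δ_oct = -6296 cm⁻¹.
In a tetrahedral site the filling is e^3 t2^3: CFSE(tet) = -0.6Δₜ = -0.6 × (4/9)(15740) = -4197 cm⁻¹.
OSPE = CFSE(oct) − CFSE(tet) = -6296 − (-4197) = -2099 cm⁻¹.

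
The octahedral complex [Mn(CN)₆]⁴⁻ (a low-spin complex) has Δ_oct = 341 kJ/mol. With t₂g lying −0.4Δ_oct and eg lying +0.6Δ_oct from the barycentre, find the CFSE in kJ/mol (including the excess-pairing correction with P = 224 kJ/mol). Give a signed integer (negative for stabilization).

Each CN⁻ contributes -1; 6 × (-1) = -6. With overall charge -4, Mn is in the +2 oxidation state.
Mn²⁺: group 7, so d-count = 7 − 2 = 5.
Configuration: t₂g⁵ eg⁰.
Orbital CFSE = 5(-0.4) + 0(0.6) = -2.0Δ_oct = -2.0 × 341 = -682 kJ/mol.
Pairing penalty: 2 pairs vs 0 in the high-spin reference → 2 extra × P = 448 kJ/mol.
Overall CFSE = -682 + 448 = -234 kJ/mol.

-234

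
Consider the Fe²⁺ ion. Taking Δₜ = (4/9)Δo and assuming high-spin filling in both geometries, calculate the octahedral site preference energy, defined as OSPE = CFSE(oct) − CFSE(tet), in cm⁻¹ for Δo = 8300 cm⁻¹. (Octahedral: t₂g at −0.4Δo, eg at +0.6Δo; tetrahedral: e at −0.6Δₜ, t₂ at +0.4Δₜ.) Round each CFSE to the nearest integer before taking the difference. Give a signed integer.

Fe²⁺: group 8, so d-count = 8 − 2 = 6.
In an octahedral site d⁶ (HS) is t₂g⁴ eg², giving CFSE(oct) = -0.4Δo = -3320 cm⁻¹.
In a tetrahedral site the filling is e³ t₂³: CFSE(tet) = -0.6Δₜ = -0.6 × (4/9)(8300) = -2213 cm⁻¹.
Subtracting, OSPE = -3320 − (-2213) = -1107 cm⁻¹.

-1107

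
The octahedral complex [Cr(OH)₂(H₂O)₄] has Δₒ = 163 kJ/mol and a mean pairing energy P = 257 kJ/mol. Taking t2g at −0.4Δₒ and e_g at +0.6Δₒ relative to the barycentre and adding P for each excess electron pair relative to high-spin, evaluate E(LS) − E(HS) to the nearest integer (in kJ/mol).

Ligand charges: 2×(-1) from OH⁻ and 4×(+0) from H₂O sum to -2; with overall charge +0, Cr is +2.
Group 6 minus oxidation state +2 gives a d⁴ configuration for Cr²⁺.
High-spin d⁴ fills as t2g^3 e_g^1 with CFSE 3(−0.4) + 1(+0.6) = -0.6Δₒ = -98 kJ/mol.
Low-spin t2g^4 e_g^0 gives -1.6Δₒ = -261 kJ/mol, but forming 1 extra pair costs 1P = 257 kJ/mol, so E(LS) = -261 + 257 = -4 kJ/mol.
Thus E(LS) − E(HS) = 94 kJ/mol.

94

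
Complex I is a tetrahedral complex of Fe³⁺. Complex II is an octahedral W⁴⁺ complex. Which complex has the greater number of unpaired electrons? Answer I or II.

I: Group 8 minus oxidation state +3 gives a d⁵ configuration for Fe³⁺; Tetrahedral splitting is small, so the complex is high-spin; e² t₂³ → 5 unpaired.
II: Group 6 minus oxidation state +4 gives a d² configuration for W⁴⁺; For octahedral d² the high- and low-spin configurations coincide; t2g^2 e_g^0 → 2 unpaired.
So I has more unpaired electrons.

I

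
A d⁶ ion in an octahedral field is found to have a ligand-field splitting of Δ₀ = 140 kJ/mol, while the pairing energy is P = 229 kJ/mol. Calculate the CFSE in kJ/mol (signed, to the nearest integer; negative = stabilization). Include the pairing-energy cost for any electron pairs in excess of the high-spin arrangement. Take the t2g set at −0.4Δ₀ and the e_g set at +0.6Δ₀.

With Δ₀ < P the complex is high-spin.
Filling d⁶ accordingly: t2g^4 e_g^2.
Orbital CFSE = -0.4Δ₀ = -0.4 × 140 = -56 kJ/mol.
High-spin has no excess pairs, so no pairing correction applies.

-56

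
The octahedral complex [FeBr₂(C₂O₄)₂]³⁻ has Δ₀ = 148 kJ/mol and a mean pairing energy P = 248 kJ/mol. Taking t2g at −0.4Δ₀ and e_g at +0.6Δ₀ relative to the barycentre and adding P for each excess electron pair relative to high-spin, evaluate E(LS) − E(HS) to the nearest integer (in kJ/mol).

200

Ligand charges: 2×(-1) from Br⁻ and 2×(-2) from C₂O₄²⁻ sum to -6; with overall charge -3, Fe is +3.
Group 8 minus oxidation state +3 gives a d⁵ configuration for Fe³⁺.
In the high-spin limit (t2g^3 e_g^2) the orbital term is 0.0Δ₀ = 0 kJ/mol, with no excess pairing.
Low-spin t2g^5 e_g^0 gives -2.0Δ₀ = -296 kJ/mol, but forming 2 extra pairs costs 2P = 496 kJ/mol, so E(LS) = -296 + 496 = 200 kJ/mol.
E(LS) − E(HS) = 200 − (0) = 200 kJ/mol.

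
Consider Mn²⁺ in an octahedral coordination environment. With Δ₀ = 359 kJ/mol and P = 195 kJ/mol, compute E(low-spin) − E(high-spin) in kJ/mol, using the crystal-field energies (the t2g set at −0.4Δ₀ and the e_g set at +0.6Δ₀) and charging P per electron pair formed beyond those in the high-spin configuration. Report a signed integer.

Mn is in group 7, so Mn²⁺ is d⁵ (7 − 2 = 5).
In the high-spin limit (t2g^3 e_g^2) the orbital term is 0.0Δ₀ = 0 kJ/mol, with no excess pairing.
Low-spin t2g^5 e_g^0 gives -2.0Δ₀ = -718 kJ/mol, but forming 2 extra pairs costs 2P = 390 kJ/mol, so E(LS) = -718 + 390 = -328 kJ/mol.
Thus E(LS) − E(HS) = -328 kJ/mol.

-328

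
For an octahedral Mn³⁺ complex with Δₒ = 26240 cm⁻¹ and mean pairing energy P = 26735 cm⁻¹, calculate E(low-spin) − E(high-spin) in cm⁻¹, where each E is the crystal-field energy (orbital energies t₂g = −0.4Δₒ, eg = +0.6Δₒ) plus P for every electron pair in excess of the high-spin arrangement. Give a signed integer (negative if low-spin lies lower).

495

Mn is in group 7, so Mn³⁺ is d⁴ (7 − 3 = 4).
In the high-spin limit (t₂g³ eg¹) the orbital term is -0.6Δₒ = -15744 cm⁻¹, with no excess pairing.
Low-spin: t₂g⁴ eg⁰, orbital CFSE = -1.6Δₒ = -41984 cm⁻¹; plus 1 excess pair × P = +26735 cm⁻¹; total -15249 cm⁻¹.
Thus E(LS) − E(HS) = 495 cm⁻¹.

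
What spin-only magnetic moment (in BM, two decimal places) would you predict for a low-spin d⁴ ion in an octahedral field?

Configuration: t2g^4 e_g^0 → 2 unpaired electrons.
μ(spin-only) = √[2(2+2)] = √8 ≈ 2.83 BM.

2.83 BM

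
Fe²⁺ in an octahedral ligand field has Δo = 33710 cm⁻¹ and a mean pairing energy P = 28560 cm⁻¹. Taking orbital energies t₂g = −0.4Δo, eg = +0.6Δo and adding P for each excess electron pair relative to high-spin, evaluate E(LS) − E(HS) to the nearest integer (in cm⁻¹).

Fe²⁺: group 8, so d-count = 8 − 2 = 6.
In the high-spin limit (t₂g⁴ eg²) the orbital term is -0.4Δo = -13484 cm⁻¹, with no excess pairing.
Low-spin: t₂g⁶ eg⁰, orbital CFSE = -2.4Δo = -80904 cm⁻¹; plus 2 excess pairs × P = +57120 cm⁻¹; total -23784 cm⁻¹.
The difference is -23784 − (-13484) = -10300 cm⁻¹, so low-spin lies lower.

-10300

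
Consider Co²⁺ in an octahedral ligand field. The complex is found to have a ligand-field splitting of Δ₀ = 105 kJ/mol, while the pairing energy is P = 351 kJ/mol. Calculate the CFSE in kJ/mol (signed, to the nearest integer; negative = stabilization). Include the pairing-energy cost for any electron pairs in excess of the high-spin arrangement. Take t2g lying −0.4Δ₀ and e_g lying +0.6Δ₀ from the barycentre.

Co is in group 9, so Co²⁺ is d⁷ (9 − 2 = 7).
Since Δ₀ = 105 kJ/mol < P = 351 kJ/mol, the complex adopts the high-spin configuration.
That gives t2g^5 e_g^2.
Orbital CFSE = -0.8Δ₀ = -0.8 × 105 = -84 kJ/mol.
High-spin has no excess pairs, so no pairing correction applies.

-84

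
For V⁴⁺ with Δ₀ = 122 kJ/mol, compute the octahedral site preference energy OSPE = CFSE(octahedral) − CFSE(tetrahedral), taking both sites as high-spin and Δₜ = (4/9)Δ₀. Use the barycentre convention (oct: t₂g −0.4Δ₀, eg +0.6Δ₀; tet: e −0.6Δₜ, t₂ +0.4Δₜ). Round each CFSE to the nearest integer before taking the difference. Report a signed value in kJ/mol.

-16

Group 5 minus oxidation state +4 gives a d¹ configuration for V⁴⁺.
Octahedral high-spin t₂g¹ eg⁰: CFSE = -0.4 × 122 = -49 kJ/mol.
Tetrahedral e¹ t₂⁰ gives -0.6Δₜ = -0.6 × (4/9) × 122 = -33 kJ/mol.
OSPE = CFSE(oct) − CFSE(tet) = -49 − (-33) = -16 kJ/mol.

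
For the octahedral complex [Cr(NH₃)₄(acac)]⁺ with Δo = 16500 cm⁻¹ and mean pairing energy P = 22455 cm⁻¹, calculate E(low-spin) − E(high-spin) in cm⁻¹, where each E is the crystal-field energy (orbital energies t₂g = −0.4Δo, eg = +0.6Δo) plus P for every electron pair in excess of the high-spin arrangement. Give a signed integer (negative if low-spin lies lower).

5955

Ligand charges: 4×(+0) from NH₃ and 1×(-1) from acac⁻ sum to -1; with overall charge +1, Cr is +2.
Cr sits in group 6; removing 2 electrons leaves Cr²⁺ with 6 − 2 = 4 d electrons.
High-spin d⁴ fills as t₂g³ eg¹ with CFSE 3(−0.4) + 1(+0.6) = -0.6Δo = -9900 cm⁻¹.
For low-spin the configuration is t₂g⁴ eg⁰: orbital energy -1.6 × 16500 = -26400 cm⁻¹, and 1 additional pair relative to high-spin adds 22455 cm⁻¹, giving -3945 cm⁻¹.
The difference is -3945 − (-9900) = 5955 cm⁻¹, so high-spin lies lower.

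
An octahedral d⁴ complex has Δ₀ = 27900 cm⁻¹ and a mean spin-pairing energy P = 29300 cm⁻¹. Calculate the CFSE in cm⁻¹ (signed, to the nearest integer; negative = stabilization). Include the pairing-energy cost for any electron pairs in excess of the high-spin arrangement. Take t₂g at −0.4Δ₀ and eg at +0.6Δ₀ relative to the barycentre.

Δ₀ < P, so pairing is avoided: the ground state is high-spin.
That gives t₂g³ eg¹.
Orbital CFSE = -0.6Δ₀ = -0.6 × 27900 = -16740 cm⁻¹.
High-spin has no excess pairs, so no pairing correction applies.

-16740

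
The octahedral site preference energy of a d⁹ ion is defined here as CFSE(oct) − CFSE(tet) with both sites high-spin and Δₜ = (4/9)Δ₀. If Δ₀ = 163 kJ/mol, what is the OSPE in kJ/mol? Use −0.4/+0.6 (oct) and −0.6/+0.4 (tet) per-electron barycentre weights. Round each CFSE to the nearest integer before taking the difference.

Octahedral (high-spin): t2g^6 e_g^3, CFSE = 6(−0.4) + 3(+0.6) = -0.6Δ₀ = -0.6 × 163 = -98 kJ/mol.
In a tetrahedral site the filling is e^4 t2^5: CFSE(tet) = -0.4Δₜ = -0.4 × (4/9)(163) = -29 kJ/mol.
OSPE = CFSE(oct) − CFSE(tet) = -98 − (-29) = -69 kJ/mol.

-69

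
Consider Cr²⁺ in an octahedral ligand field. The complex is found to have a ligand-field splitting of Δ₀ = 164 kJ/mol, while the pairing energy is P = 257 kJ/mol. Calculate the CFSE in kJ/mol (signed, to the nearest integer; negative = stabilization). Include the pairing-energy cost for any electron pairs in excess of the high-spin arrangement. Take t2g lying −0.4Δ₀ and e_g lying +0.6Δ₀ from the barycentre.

Cr²⁺: group 6, so d-count = 6 − 2 = 4.
Δ₀ < P, so pairing is avoided: the ground state is high-spin.
Configuration: t2g^3 e_g^1.
Orbital CFSE = -0.6Δ₀ = -0.6 × 164 = -98 kJ/mol.
High-spin has no excess pairs, so no pairing correction applies.

-98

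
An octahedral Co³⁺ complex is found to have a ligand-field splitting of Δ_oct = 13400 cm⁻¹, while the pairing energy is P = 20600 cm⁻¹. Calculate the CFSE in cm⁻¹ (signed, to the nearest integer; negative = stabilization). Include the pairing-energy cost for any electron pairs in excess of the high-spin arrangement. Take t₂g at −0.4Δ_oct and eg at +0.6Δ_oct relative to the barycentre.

Co sits in group 9; removing 3 electrons leaves Co³⁺ with 9 − 3 = 6 d electrons.
With Δ_oct < P the complex is high-spin.
That gives t₂g⁴ eg².
Orbital CFSE = -0.4Δ_oct = -0.4 × 13400 = -5360 cm⁻¹.
High-spin has no excess pairs, so no pairing correction applies.

-5360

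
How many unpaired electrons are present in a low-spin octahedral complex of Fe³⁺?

Fe sits in group 8; removing 3 electrons leaves Fe³⁺ with 8 − 3 = 5 d electrons.
Configuration: t2g^5 e_g^0, giving 1 unpaired electron.

1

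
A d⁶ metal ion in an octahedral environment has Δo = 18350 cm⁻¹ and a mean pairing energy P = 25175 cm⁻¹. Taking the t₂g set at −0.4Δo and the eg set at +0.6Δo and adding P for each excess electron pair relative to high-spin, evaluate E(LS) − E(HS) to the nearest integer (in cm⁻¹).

In the high-spin limit (t₂g⁴ eg²) the orbital term is -0.4Δo = -7340 cm⁻¹, with no excess pairing.
Low-spin: t₂g⁶ eg⁰, orbital CFSE = -2.4Δo = -44040 cm⁻¹; plus 2 excess pairs × P = +50350 cm⁻¹; total 6310 cm⁻¹.
E(LS) − E(HS) = 6310 − (-7340) = 13650 cm⁻¹.

13650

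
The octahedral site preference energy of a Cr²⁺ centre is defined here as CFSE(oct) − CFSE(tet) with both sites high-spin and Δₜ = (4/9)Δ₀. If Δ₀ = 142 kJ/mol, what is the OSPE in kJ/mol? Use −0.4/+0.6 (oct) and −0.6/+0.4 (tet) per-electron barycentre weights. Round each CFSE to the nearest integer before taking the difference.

-60

Cr sits in group 6; removing 2 electrons leaves Cr²⁺ with 6 − 2 = 4 d electrons.
In an octahedral site d⁴ (HS) is t₂g³ eg¹, giving CFSE(oct) = -0.6Δ₀ = -85 kJ/mol.
In a tetrahedral site the filling is e² t₂²: CFSE(tet) = -0.4Δₜ = -0.4 × (4/9)(142) = -25 kJ/mol.
OSPE = CFSE(oct) − CFSE(tet) = -85 − (-25) = -60 kJ/mol.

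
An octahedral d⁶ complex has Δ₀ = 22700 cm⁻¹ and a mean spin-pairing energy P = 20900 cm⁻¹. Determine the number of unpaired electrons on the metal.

Δ₀ > P, so pairing is preferred: the ground state is low-spin.
That gives t₂g⁶ eg⁰.
Unpaired electrons: 0.

0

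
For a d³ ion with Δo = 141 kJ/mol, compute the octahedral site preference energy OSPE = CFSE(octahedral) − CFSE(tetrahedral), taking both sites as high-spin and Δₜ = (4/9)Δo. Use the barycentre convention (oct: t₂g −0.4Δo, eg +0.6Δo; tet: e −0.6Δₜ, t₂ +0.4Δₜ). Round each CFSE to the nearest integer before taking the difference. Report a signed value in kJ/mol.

-119

In an octahedral site d³ (HS) is t₂g³ eg⁰, giving CFSE(oct) = -1.2Δo = -169 kJ/mol.
Tetrahedral e² t₂¹ gives -0.8Δₜ = -0.8 × (4/9) × 141 = -50 kJ/mol.
Subtracting, OSPE = -169 − (-50) = -119 kJ/mol.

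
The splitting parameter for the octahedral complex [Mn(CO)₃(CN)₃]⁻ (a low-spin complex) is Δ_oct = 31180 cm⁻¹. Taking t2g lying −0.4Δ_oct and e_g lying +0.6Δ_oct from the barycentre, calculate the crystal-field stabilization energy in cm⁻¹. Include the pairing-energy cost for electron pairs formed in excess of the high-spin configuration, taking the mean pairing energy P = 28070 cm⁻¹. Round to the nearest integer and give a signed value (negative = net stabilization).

Ligand charges: 3×(+0) from CO and 3×(-1) from CN⁻ sum to -3; with overall charge -1, Mn is +2.
Mn sits in group 7; removing 2 electrons leaves Mn²⁺ with 7 − 2 = 5 d electrons.
Configuration: t2g^5 e_g^0.
The orbital stabilization is -2.0Δ_oct = -2.0 × 31180 = -62360 cm⁻¹.
Pairing penalty: 2 pairs vs 0 in the high-spin reference → 2 extra × P = 56140 cm⁻¹.
Overall CFSE = -62360 + 56140 = -6220 cm⁻¹.

-6220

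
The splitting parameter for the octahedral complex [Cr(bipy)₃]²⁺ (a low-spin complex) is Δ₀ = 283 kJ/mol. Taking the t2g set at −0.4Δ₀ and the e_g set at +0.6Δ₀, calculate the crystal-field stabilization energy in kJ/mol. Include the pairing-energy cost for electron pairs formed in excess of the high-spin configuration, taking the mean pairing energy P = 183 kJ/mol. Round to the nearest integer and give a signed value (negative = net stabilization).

-270

bipy is neutral, so the +2 overall charge sits on Cr: oxidation state +2.
Cr is in group 6, so Cr²⁺ is d⁴ (6 − 2 = 4).
Electron filling gives t2g^4 e_g^0.
The orbital stabilization is -1.6Δ₀ = -1.6 × 283 = -453 kJ/mol.
Pairing penalty: 1 pair vs 0 in the high-spin reference → 1 extra × P = 183 kJ/mol.
Net CFSE = -453 + 183 = -270 kJ/mol.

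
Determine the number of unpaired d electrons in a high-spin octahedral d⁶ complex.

Configuration: t₂g⁴ eg², giving 4 unpaired electrons.

4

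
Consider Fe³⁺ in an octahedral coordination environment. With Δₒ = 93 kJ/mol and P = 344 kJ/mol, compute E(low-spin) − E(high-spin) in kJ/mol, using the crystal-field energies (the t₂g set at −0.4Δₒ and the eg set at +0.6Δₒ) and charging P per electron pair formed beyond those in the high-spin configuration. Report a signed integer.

Fe sits in group 8; removing 3 electrons leaves Fe³⁺ with 8 − 3 = 5 d electrons.
High-spin: t₂g³ eg², CFSE = 0.0Δₒ = 0 kJ/mol.
For low-spin the configuration is t₂g⁵ eg⁰: orbital energy -2.0 × 93 = -186 kJ/mol, and 2 additional pairs relative to high-spin add 688 kJ/mol, giving 502 kJ/mol.
The difference is 502 − (0) = 502 kJ/mol, so high-spin lies lower.

502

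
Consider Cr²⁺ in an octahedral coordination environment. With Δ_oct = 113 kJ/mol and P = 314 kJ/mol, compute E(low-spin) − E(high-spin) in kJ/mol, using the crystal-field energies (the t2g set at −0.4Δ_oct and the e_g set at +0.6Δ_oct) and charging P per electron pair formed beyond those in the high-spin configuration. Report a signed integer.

201

Group 6 minus oxidation state +2 gives a d⁴ configuration for Cr²⁺.
In the high-spin limit (t2g^3 e_g^1) the orbital term is -0.6Δ_oct = -68 kJ/mol, with no excess pairing.
Low-spin: t2g^4 e_g^0, orbital CFSE = -1.6Δ_oct = -181 kJ/mol; plus 1 excess pair × P = +314 kJ/mol; total 133 kJ/mol.
Thus E(LS) − E(HS) = 201 kJ/mol.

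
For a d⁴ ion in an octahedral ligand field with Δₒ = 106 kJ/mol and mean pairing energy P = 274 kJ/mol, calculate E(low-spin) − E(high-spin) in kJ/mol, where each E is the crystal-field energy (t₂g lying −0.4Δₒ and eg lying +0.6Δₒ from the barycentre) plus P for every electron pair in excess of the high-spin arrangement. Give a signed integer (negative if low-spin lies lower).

High-spin d⁴ fills as t₂g³ eg¹ with CFSE 3(−0.4) + 1(+0.6) = -0.6Δₒ = -64 kJ/mol.
Low-spin: t₂g⁴ eg⁰, orbital CFSE = -1.6Δₒ = -170 kJ/mol; plus 1 excess pair × P = +274 kJ/mol; total 104 kJ/mol.
E(LS) − E(HS) = 104 − (-64) = 168 kJ/mol.

168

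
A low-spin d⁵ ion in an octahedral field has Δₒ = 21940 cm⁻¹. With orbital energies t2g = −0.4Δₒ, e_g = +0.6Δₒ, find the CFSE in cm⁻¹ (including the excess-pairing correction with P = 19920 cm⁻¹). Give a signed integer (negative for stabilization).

-4040

The d⁵ electrons fill as t2g^5 e_g^0.
Orbital CFSE = 5(-0.4) + 0(0.6) = -2.0Δₒ = -2.0 × 21940 = -43880 cm⁻¹.
Relative to high-spin t2g^3 e_g^2 (0 paired), the low-spin configuration has 2 additional pairs, contributing +2 × 19920 = +39840 cm⁻¹.
Overall CFSE = -43880 + 39840 = -4040 cm⁻¹.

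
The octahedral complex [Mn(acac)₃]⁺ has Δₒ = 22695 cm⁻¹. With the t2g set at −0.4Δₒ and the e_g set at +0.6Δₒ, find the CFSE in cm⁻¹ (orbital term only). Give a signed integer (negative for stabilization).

-27234

Each acac⁻ contributes -1; 3 × (-1) = -3. With overall charge +1, Mn is in the +4 oxidation state.
Group 7 minus oxidation state +4 gives a d³ configuration for Mn⁴⁺.
For octahedral d³ the high- and low-spin configurations coincide.
Electron filling gives t2g^3 e_g^0.
Orbital CFSE = 3(-0.4) + 0(0.6) = -1.2Δₒ = -1.2 × 22695 = -27234 cm⁻¹.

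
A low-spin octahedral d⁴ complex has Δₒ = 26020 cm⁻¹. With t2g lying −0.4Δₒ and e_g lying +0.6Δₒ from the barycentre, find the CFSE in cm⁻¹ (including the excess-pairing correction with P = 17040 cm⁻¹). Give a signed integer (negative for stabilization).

-24592

Electron filling gives t2g^4 e_g^0.
CFSE(orbital) = 4×(-0.4Δₒ) + 0×(0.6Δₒ) = -1.6Δₒ; with Δₒ = 26020 cm⁻¹ that is -41632 cm⁻¹.
High-spin d⁴ would be t2g^3 e_g^1 with 0 pairs; low-spin has 1, so 1 excess pair costs +1P = +17040 cm⁻¹.
Combining: -41632 + 17040 = -24592 cm⁻¹.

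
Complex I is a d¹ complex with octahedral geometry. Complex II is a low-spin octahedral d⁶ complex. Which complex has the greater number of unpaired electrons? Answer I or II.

I: t₂g¹ eg⁰ → 1 unpaired.
II: t₂g⁶ eg⁰ → 0 unpaired.
So I has more unpaired electrons.

I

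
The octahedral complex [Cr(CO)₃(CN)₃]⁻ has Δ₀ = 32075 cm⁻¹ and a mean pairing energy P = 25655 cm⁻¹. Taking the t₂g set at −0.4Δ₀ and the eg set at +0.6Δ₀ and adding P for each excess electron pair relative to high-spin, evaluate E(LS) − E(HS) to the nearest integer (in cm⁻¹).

-6420

Ligand charges: 3×(+0) from CO and 3×(-1) from CN⁻ sum to -3; with overall charge -1, Cr is +2.
Group 6 minus oxidation state +2 gives a d⁴ configuration for Cr²⁺.
High-spin: t₂g³ eg¹, CFSE = -0.6Δ₀ = -19245 cm⁻¹.
For low-spin the configuration is t₂g⁴ eg⁰: orbital energy -1.6 × 32075 = -51320 cm⁻¹, and 1 additional pair relative to high-spin adds 25655 cm⁻¹, giving -25665 cm⁻¹.
E(LS) − E(HS) = -25665 − (-19245) = -6420 cm⁻¹.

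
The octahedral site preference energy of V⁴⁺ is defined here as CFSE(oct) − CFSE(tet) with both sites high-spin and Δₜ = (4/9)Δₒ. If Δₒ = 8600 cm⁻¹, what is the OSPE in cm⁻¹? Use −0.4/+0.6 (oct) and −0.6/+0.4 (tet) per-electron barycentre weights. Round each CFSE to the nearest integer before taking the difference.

-1147

Group 5 minus oxidation state +4 gives a d¹ configuration for V⁴⁺.
Octahedral high-spin t2g^1 e_g^0: CFSE = -0.4 × 8600 = -3440 cm⁻¹.
In a tetrahedral site the filling is e^1 t2^0: CFSE(tet) = -0.6Δₜ = -0.6 × (4/9)(8600) = -2293 cm⁻¹.
OSPE = CFSE(oct) − CFSE(tet) = -3440 − (-2293) = -1147 cm⁻¹.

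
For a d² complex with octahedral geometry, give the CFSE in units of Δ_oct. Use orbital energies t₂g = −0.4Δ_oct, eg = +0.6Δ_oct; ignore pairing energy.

Configuration: t₂g² eg⁰.
CFSE = 2(-0.4Δ_oct) + 0(0.6Δ_oct) = -0.8Δ_oct + 0.0Δ_oct = -0.8Δ_oct.

-0.8 Δ_oct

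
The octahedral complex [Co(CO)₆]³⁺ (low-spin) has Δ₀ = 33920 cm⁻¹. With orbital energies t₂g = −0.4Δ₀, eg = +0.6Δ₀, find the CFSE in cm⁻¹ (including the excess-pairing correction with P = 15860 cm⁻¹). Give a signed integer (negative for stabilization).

CO is neutral, so the +3 overall charge sits on Co: oxidation state +3.
Group 9 minus oxidation state +3 gives a d⁶ configuration for Co³⁺.
The d⁶ electrons fill as t₂g⁶ eg⁰.
Orbital CFSE = 6(-0.4) + 0(0.6) = -2.4Δ₀ = -2.4 × 33920 = -81408 cm⁻¹.
Pairing penalty: 3 pairs vs 1 in the high-spin reference → 2 extra × P = 31720 cm⁻¹.
Net CFSE = -81408 + 31720 = -49688 cm⁻¹.

-49688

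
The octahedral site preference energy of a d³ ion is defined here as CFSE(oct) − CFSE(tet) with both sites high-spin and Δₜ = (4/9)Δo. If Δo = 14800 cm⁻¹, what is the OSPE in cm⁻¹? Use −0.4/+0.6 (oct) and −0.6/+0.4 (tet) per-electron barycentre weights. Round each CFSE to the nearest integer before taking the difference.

Octahedral high-spin t₂g³ eg⁰: CFSE = -1.2 × 14800 = -17760 cm⁻¹.
Tetrahedral: e² t₂¹, CFSE = 2(−0.6) + 1(+0.4) = -0.8Δₜ = -0.8 × (4/9) × 14800 = -5262 cm⁻¹.
Subtracting, OSPE = -17760 − (-5262) = -12498 cm⁻¹.

-12498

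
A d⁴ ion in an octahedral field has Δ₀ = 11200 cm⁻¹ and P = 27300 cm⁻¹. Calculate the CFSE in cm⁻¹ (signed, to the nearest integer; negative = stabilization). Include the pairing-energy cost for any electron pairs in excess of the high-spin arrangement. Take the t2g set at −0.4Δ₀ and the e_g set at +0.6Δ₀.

Δ₀ < P, so pairing is avoided: the ground state is high-spin.
Filling d⁴ accordingly: t2g^3 e_g^1.
Orbital CFSE = -0.6Δ₀ = -0.6 × 11200 = -6720 cm⁻¹.
High-spin has no excess pairs, so no pairing correction applies.

-6720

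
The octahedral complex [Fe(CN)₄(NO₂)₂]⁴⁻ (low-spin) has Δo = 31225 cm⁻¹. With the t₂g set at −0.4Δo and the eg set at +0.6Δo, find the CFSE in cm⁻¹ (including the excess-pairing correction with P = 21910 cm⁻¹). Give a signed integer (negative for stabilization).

Ligand charges: 4×(-1) from CN⁻ and 2×(-1) from NO₂⁻ sum to -6; with overall charge -4, Fe is +2.
Fe sits in group 8; removing 2 electrons leaves Fe²⁺ with 8 − 2 = 6 d electrons.
Configuration: t₂g⁶ eg⁰.
The orbital stabilization is -2.4Δo = -2.4 × 31225 = -74940 cm⁻¹.
Pairing penalty: 3 pairs vs 1 in the high-spin reference → 2 extra × P = 43820 cm⁻¹.
Overall CFSE = -74940 + 43820 = -31120 cm⁻¹.

-31120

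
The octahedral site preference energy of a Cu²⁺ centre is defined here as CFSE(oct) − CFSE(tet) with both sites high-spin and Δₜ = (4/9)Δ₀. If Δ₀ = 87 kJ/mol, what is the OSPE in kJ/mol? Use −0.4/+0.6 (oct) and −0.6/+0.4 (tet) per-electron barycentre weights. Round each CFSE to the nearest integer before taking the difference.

-37

Cu²⁺: group 11, so d-count = 11 − 2 = 9.
Octahedral high-spin t₂g⁶ eg³: CFSE = -0.6 × 87 = -52 kJ/mol.
Tetrahedral: e⁴ t₂⁵, CFSE = 4(−0.6) + 5(+0.4) = -0.4Δₜ = -0.4 × (4/9) × 87 = -15 kJ/mol.
Subtracting, OSPE = -52 − (-15) = -37 kJ/mol.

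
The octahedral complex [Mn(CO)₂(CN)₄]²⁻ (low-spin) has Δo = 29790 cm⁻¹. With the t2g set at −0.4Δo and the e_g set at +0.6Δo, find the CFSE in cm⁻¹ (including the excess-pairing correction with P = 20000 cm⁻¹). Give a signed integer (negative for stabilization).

-19580

Ligand charges: 2×(+0) from CO and 4×(-1) from CN⁻ sum to -4; with overall charge -2, Mn is +2.
Mn is in group 7, so Mn²⁺ is d⁵ (7 − 2 = 5).
Configuration: t2g^5 e_g^0.
The orbital stabilization is -2.0Δo = -2.0 × 29790 = -59580 cm⁻¹.
Pairing penalty: 2 pairs vs 0 in the high-spin reference → 2 extra × P = 40000 cm⁻¹.
Combining: -59580 + 40000 = -19580 cm⁻¹.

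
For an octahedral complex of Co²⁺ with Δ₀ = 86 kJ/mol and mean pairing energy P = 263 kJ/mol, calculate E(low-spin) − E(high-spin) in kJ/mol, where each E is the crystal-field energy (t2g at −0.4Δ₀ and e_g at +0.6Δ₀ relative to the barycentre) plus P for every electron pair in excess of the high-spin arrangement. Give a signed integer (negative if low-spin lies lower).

Co is in group 9, so Co²⁺ is d⁷ (9 − 2 = 7).
High-spin d⁷ fills as t2g^5 e_g^2 with CFSE 5(−0.4) + 2(+0.6) = -0.8Δ₀ = -69 kJ/mol.
For low-spin the configuration is t2g^6 e_g^1: orbital energy -1.8 × 86 = -155 kJ/mol, and 1 additional pair relative to high-spin adds 263 kJ/mol, giving 108 kJ/mol.
The difference is 108 − (-69) = 177 kJ/mol, so high-spin lies lower.

177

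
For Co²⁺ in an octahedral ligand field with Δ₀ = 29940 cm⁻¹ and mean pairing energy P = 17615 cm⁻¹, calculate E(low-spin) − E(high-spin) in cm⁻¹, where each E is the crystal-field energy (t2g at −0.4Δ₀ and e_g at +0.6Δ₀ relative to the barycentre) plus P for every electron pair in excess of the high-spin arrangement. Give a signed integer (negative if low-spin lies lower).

Co is in group 9, so Co²⁺ is d⁷ (9 − 2 = 7).
High-spin d⁷ fills as t2g^5 e_g^2 with CFSE 5(−0.4) + 2(+0.6) = -0.8Δ₀ = -23952 cm⁻¹.
Low-spin t2g^6 e_g^1 gives -1.8Δ₀ = -53892 cm⁻¹, but forming 1 extra pair costs 1P = 17615 cm⁻¹, so E(LS) = -53892 + 17615 = -36277 cm⁻¹.
E(LS) − E(HS) = -36277 − (-23952) = -12325 cm⁻¹.

-12325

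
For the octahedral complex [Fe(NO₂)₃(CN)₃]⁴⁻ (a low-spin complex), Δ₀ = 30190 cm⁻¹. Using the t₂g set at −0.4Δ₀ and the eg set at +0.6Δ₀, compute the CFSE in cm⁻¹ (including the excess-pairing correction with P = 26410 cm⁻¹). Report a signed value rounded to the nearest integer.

-19636

Ligand charges: 3×(-1) from NO₂⁻ and 3×(-1) from CN⁻ sum to -6; with overall charge -4, Fe is +2.
Fe²⁺: group 8, so d-count = 8 − 2 = 6.
Configuration: t₂g⁶ eg⁰.
CFSE(orbital) = 6×(-0.4Δ₀) + 0×(0.6Δ₀) = -2.4Δ₀; with Δ₀ = 30190 cm⁻¹ that is -72456 cm⁻¹.
Relative to high-spin t₂g⁴ eg² (1 paired), the low-spin configuration has 2 additional pairs, contributing +2 × 26410 = +52820 cm⁻¹.
Combining: -72456 + 52820 = -19636 cm⁻¹.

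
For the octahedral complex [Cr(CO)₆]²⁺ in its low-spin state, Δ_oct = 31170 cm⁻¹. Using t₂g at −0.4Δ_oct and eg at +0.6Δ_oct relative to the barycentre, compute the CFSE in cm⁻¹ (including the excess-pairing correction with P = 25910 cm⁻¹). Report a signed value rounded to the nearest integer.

CO is neutral, so the +2 overall charge sits on Cr: oxidation state +2.
Cr sits in group 6; removing 2 electrons leaves Cr²⁺ with 6 − 2 = 4 d electrons.
Electron filling gives t₂g⁴ eg⁰.
CFSE(orbital) = 4×(-0.4Δ_oct) + 0×(0.6Δ_oct) = -1.6Δ_oct; with Δ_oct = 31170 cm⁻¹ that is -49872 cm⁻¹.
High-spin d⁴ would be t₂g³ eg¹ with 0 pairs; low-spin has 1, so 1 excess pair costs +1P = +25910 cm⁻¹.
Overall CFSE = -49872 + 25910 = -23962 cm⁻¹.

-23962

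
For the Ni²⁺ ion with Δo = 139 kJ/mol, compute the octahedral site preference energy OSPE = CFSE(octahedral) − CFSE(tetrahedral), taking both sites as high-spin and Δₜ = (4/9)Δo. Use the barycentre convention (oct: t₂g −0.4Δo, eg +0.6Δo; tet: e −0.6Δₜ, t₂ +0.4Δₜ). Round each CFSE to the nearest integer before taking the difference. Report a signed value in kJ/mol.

Ni is in group 10, so Ni²⁺ is d⁸ (10 − 2 = 8).
Octahedral (high-spin): t₂g⁶ eg², CFSE = 6(−0.4) + 2(+0.6) = -1.2Δo = -1.2 × 139 = -167 kJ/mol.
Tetrahedral e⁴ t₂⁴ gives -0.8Δₜ = -0.8 × (4/9) × 139 = -49 kJ/mol.
OSPE = -167 − (-49) = -118 kJ/mol.

-118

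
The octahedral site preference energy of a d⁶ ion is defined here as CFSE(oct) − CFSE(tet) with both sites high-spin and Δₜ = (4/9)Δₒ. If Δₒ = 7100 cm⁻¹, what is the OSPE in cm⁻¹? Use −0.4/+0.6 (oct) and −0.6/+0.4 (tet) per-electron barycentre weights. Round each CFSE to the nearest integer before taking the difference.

In an octahedral site d⁶ (HS) is t₂g⁴ eg², giving CFSE(oct) = -0.4Δₒ = -2840 cm⁻¹.
Tetrahedral e³ t₂³ gives -0.6Δₜ = -0.6 × (4/9) × 7100 = -1893 cm⁻¹.
OSPE = -2840 − (-1893) = -947 cm⁻¹.

-947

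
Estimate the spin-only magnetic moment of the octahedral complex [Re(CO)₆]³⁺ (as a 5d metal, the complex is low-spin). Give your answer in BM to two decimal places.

CO is neutral, so the +3 overall charge sits on Re: oxidation state +3.
Re sits in group 7; removing 3 electrons leaves Re³⁺ with 7 − 3 = 4 d electrons.
Configuration: t₂g⁴ eg⁰ → 2 unpaired electrons.
μ(spin-only) = √[2(2+2)] = √8 ≈ 2.83 BM.

2.83 BM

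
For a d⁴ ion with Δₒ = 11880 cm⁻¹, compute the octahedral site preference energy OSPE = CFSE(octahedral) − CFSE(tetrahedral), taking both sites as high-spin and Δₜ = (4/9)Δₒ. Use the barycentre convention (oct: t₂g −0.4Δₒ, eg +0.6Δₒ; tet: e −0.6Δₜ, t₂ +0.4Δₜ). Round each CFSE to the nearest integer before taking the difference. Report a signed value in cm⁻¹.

-5016

Octahedral (high-spin): t₂g³ eg¹, CFSE = 3(−0.4) + 1(+0.6) = -0.6Δₒ = -0.6 × 11880 = -7128 cm⁻¹.
Tetrahedral: e² t₂², CFSE = 2(−0.6) + 2(+0.4) = -0.4Δₜ = -0.4 × (4/9) × 11880 = -2112 cm⁻¹.
OSPE = CFSE(oct) − CFSE(tet) = -7128 − (-2112) = -5016 cm⁻¹.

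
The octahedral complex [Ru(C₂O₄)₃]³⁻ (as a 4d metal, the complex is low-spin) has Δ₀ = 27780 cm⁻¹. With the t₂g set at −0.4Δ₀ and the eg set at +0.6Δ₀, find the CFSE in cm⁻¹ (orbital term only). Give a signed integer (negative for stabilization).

-55560

Each C₂O₄²⁻ contributes -2; 3 × (-2) = -6. With overall charge -3, Ru is in the +3 oxidation state.
Group 8 minus oxidation state +3 gives a d⁵ configuration for Ru³⁺.
Electron filling gives t₂g⁵ eg⁰.
CFSE(orbital) = 5×(-0.4Δ₀) + 0×(0.6Δ₀) = -2.0Δ₀; with Δ₀ = 27780 cm⁻¹ that is -55560 cm⁻¹.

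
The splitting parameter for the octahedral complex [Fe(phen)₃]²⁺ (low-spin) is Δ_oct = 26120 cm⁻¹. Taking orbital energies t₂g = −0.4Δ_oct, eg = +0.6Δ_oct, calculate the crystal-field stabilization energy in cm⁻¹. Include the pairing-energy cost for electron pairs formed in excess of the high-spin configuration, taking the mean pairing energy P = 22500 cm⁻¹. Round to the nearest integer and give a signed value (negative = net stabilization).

-17688

phen is neutral, so the +2 overall charge sits on Fe: oxidation state +2.
Fe²⁺: group 8, so d-count = 8 − 2 = 6.
The d⁶ electrons fill as t₂g⁶ eg⁰.
CFSE(orbital) = 6×(-0.4Δ_oct) + 0×(0.6Δ_oct) = -2.4Δ_oct; with Δ_oct = 26120 cm⁻¹ that is -62688 cm⁻¹.
Pairing penalty: 3 pairs vs 1 in the high-spin reference → 2 extra × P = 45000 cm⁻¹.
Net CFSE = -62688 + 45000 = -17688 cm⁻¹.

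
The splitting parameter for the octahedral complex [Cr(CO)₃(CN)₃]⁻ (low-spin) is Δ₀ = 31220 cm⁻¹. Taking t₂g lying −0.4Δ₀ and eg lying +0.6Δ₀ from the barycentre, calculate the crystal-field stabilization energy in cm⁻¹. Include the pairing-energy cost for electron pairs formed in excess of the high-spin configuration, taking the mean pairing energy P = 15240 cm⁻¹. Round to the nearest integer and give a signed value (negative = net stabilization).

Ligand charges: 3×(+0) from CO and 3×(-1) from CN⁻ sum to -3; with overall charge -1, Cr is +2.
Cr is in group 6, so Cr²⁺ is d⁴ (6 − 2 = 4).
The d⁴ electrons fill as t₂g⁴ eg⁰.
CFSE(orbital) = 4×(-0.4Δ₀) + 0×(0.6Δ₀) = -1.6Δ₀; with Δ₀ = 31220 cm⁻¹ that is -49952 cm⁻¹.
High-spin d⁴ would be t₂g³ eg¹ with 0 pairs; low-spin has 1, so 1 excess pair costs +1P = +15240 cm⁻¹.
Overall CFSE = -49952 + 15240 = -34712 cm⁻¹.

-34712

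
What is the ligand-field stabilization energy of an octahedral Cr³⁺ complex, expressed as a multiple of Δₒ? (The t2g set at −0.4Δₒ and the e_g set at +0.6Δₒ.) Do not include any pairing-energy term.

-1.2 Δₒ

Cr is in group 6, so Cr³⁺ is d³ (6 − 3 = 3).
Configuration: t2g^3 e_g^0.
CFSE = 3(-0.4Δₒ) + 0(0.6Δₒ) = -1.2Δₒ + 0.0Δₒ = -1.2Δₒ.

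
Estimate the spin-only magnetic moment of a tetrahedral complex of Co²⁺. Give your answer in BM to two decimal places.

Co²⁺: group 9, so d-count = 9 − 2 = 7.
With tetrahedral geometry the complex is necessarily high-spin.
Configuration: e⁴ t₂³ → 3 unpaired electrons.
μ(spin-only) = √[3(3+2)] = √15 ≈ 3.87 BM.

3.87 BM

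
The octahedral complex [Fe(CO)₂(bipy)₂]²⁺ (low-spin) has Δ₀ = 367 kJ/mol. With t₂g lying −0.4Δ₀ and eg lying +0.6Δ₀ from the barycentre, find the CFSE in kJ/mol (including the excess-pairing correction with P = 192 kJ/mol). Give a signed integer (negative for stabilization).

-497

Ligand charges: 2×(+0) from CO and 2×(+0) from bipy sum to +0; with overall charge +2, Fe is +2.
Fe sits in group 8; removing 2 electrons leaves Fe²⁺ with 8 − 2 = 6 d electrons.
Configuration: t₂g⁶ eg⁰.
Orbital CFSE = 6(-0.4) + 0(0.6) = -2.4Δ₀ = -2.4 × 367 = -881 kJ/mol.
Pairing penalty: 3 pairs vs 1 in the high-spin reference → 2 extra × P = 384 kJ/mol.
Combining: -881 + 384 = -497 kJ/mol.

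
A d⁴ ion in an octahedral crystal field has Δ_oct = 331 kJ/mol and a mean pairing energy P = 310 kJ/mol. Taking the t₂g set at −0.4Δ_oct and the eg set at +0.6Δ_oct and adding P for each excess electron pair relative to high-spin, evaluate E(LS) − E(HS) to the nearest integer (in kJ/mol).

In the high-spin limit (t₂g³ eg¹) the orbital term is -0.6Δ_oct = -199 kJ/mol, with no excess pairing.
Low-spin: t₂g⁴ eg⁰, orbital CFSE = -1.6Δ_oct = -530 kJ/mol; plus 1 excess pair × P = +310 kJ/mol; total -220 kJ/mol.
The difference is -220 − (-199) = -21 kJ/mol, so low-spin lies lower.

-21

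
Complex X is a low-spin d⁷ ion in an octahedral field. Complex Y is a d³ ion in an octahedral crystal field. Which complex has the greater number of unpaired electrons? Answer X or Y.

Y

X: t2g^6 e_g^1 → 1 unpaired.
Y: t₂g³ eg⁰ → 3 unpaired.
So Y has more unpaired electrons.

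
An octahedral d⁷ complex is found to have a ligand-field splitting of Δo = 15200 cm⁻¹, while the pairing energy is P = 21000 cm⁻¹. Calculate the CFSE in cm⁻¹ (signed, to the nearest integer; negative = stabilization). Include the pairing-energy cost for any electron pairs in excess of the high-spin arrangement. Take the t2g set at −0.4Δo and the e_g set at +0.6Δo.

Here Δo < P (15200 < 21000), so the high-spin state is favoured.
That gives t2g^5 e_g^2.
Orbital CFSE = -0.8Δo = -0.8 × 15200 = -12160 cm⁻¹.
High-spin has no excess pairs, so no pairing correction applies.

-12160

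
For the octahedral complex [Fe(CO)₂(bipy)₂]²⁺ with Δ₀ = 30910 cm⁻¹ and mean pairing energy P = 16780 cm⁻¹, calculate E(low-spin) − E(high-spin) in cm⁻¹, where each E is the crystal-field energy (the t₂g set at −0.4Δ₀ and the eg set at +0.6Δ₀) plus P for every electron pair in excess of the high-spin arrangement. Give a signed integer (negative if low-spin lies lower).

Ligand charges: 2×(+0) from CO and 2×(+0) from bipy sum to +0; with overall charge +2, Fe is +2.
Fe is in group 8, so Fe²⁺ is d⁶ (8 − 2 = 6).
In the high-spin limit (t₂g⁴ eg²) the orbital term is -0.4Δ₀ = -12364 cm⁻¹, with no excess pairing.
For low-spin the configuration is t₂g⁶ eg⁰: orbital energy -2.4 × 30910 = -74184 cm⁻¹, and 2 additional pairs relative to high-spin add 33560 cm⁻¹, giving -40624 cm⁻¹.
Thus E(LS) − E(HS) = -28260 cm⁻¹.

-28260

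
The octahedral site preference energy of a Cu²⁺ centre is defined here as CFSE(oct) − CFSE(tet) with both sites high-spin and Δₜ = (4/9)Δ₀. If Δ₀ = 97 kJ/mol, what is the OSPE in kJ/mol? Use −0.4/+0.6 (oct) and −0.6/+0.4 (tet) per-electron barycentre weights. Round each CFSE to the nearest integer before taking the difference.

-41

Cu sits in group 11; removing 2 electrons leaves Cu²⁺ with 11 − 2 = 9 d electrons.
Octahedral high-spin t₂g⁶ eg³: CFSE = -0.6 × 97 = -58 kJ/mol.
Tetrahedral: e⁴ t₂⁵, CFSE = 4(−0.6) + 5(+0.4) = -0.4Δₜ = -0.4 × (4/9) × 97 = -17 kJ/mol.
Subtracting, OSPE = -58 − (-17) = -41 kJ/mol.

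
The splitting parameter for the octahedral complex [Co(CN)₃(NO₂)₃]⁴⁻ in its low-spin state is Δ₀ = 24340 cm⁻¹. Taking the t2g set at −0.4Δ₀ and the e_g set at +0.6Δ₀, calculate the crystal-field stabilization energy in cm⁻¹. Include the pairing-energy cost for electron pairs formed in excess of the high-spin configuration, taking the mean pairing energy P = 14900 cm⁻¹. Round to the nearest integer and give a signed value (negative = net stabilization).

-28912

Ligand charges: 3×(-1) from CN⁻ and 3×(-1) from NO₂⁻ sum to -6; with overall charge -4, Co is +2.
Co is in group 9, so Co²⁺ is d⁷ (9 − 2 = 7).
Electron filling gives t2g^6 e_g^1.
The orbital stabilization is -1.8Δ₀ = -1.8 × 24340 = -43812 cm⁻¹.
Relative to high-spin t2g^5 e_g^2 (2 paired), the low-spin configuration has 1 additional pair, contributing +1 × 14900 = +14900 cm⁻¹.
Overall CFSE = -43812 + 14900 = -28912 cm⁻¹.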